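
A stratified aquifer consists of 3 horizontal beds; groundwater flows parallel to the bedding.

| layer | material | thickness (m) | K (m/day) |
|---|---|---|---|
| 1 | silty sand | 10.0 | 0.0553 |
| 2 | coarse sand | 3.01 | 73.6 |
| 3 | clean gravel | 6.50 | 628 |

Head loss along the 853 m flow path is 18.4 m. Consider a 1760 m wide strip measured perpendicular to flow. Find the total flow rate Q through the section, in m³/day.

Flow is parallel to layering, so each bed carries its own Darcy discharge and the transmissivities add.
Σ(K_i·b_i) = 0.0553×10.0 + 73.6×3.01 + 628×6.50 = 4304 m²/day.
Hydraulic gradient i = Δh / L = 18.4 / 853 = 0.02157.
Q = Σ(K_i·b_i) · W · i = 4304 × 1760 × 0.02157 = 1.634e+05 m³/day.

163000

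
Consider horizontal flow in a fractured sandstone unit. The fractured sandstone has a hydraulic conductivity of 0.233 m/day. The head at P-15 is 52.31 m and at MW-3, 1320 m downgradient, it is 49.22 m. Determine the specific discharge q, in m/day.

0.000545

Hydraulic gradient i = (52.31 − 49.22) / 1320 = 3.09 / 1320 = 0.002341.
Specific discharge q = K · i = 0.2330 × 0.002341 = 0.0005454 m/day.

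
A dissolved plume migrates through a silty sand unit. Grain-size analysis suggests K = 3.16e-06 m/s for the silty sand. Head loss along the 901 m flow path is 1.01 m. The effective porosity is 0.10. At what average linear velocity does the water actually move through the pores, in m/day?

Convert K: 3.16e-06 m/s × 86400 = 0.2730 m/day.
Hydraulic gradient i = Δh / L = 1.01 / 901 = 0.001121.
Darcy flux q = K · i = 0.2730 × 0.001121 = 0.0003061 m/day.
Seepage velocity v = q / n_e = 0.0003061 / 0.10 = 0.003061 m/day.

0.00306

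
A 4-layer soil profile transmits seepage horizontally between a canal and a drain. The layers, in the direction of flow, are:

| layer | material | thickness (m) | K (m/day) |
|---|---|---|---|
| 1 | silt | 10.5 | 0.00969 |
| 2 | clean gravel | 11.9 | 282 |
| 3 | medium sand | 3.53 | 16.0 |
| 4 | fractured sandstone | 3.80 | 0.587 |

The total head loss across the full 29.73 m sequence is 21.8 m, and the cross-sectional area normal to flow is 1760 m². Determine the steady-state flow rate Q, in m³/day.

35.2

Flow is perpendicular to layering, so the layers act in series and the equivalent K is the thickness-weighted harmonic mean.
Total thickness L = 10.5 + 11.9 + 3.53 + 3.80 = 29.73 m.
Σ(b_i/K_i) = 10.5/0.00969 + 11.9/282 + 3.53/16.0 + 3.80/0.587 = 1090 d.
K_eq = L / Σ(b_i/K_i) = 29.73 / 1090 = 0.02727 m/day.
Q = K_eq · A · (Δh/L) = 0.02727 × 1760 × (21.8/29.73) = 35.19 m³/day.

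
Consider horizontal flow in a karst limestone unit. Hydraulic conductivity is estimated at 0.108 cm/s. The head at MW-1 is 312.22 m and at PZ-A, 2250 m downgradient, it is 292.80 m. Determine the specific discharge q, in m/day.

Convert K: 0.108 cm/s × 864 = 93.31 m/day.
Hydraulic gradient i = (312.22 − 292.80) / 2250 = 19.42 / 2250 = 0.008631.
Specific discharge q = K · i = 93.31 × 0.008631 = 0.8054 m/day.

0.805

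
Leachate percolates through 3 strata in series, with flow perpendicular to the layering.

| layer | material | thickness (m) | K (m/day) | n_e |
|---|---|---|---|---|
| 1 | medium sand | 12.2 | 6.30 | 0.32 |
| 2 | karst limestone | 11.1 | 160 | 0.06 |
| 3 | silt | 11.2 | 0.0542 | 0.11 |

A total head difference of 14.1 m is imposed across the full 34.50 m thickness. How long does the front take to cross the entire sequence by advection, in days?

With flow normal to the layers, continuity requires the same specific discharge q through every layer.
Σ(b_i/K_i) = 12.2/6.30 + 11.1/160 + 11.2/0.0542 = 208.6 d.
q = Δh / Σ(b_i/K_i) = 14.1 / 208.6 = 0.06758 m/day.
In each layer the seepage velocity is v_i = q/n_i, so the layer transit time is t_i = b_i·n_i / q:
  layer 1 (medium sand): t_1 = 12.2 × 0.32 / 0.06758 = 57.77 d
  layer 2 (karst limestone): t_2 = 11.1 × 0.06 / 0.06758 = 9.855 d
  layer 3 (silt): t_3 = 11.2 × 0.11 / 0.06758 = 18.23 d
Total t = Σ t_i = 85.86 days.

85.9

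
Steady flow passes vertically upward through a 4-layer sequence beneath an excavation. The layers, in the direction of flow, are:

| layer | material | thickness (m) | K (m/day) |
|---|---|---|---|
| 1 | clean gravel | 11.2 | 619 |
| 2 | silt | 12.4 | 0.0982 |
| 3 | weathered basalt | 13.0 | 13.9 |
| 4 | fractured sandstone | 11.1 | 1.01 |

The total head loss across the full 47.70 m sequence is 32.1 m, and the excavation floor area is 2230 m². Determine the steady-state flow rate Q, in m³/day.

Flow is perpendicular to layering, so the layers act in series and the equivalent K is the thickness-weighted harmonic mean.
Total thickness L = 11.2 + 12.4 + 13.0 + 11.1 = 47.70 m.
Σ(b_i/K_i) = 11.2/619 + 12.4/0.0982 + 13.0/13.9 + 11.1/1.01 = 138.2 d.
K_eq = L / Σ(b_i/K_i) = 47.70 / 138.2 = 0.3451 m/day.
Q = K_eq · A · (Δh/L) = 0.3451 × 2230 × (32.1/47.70) = 517.9 m³/day.

518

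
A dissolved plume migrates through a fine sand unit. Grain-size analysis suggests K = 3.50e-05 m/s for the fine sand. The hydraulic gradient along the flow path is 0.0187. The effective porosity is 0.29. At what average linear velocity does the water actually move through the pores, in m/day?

0.195

Convert K: 3.50e-05 m/s × 86400 = 3.024 m/day.
Hydraulic gradient i = 0.0187.
Darcy flux q = K · i = 3.024 × 0.01870 = 0.05655 m/day.
Seepage velocity v = q / n_e = 0.05655 / 0.29 = 0.1950 m/day.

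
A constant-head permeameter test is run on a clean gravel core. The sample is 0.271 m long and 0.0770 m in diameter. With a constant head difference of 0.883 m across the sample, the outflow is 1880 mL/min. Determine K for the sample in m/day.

Cross-sectional area A = π·(d/2)² = π × (0.0770/2)² = 0.004657 m².
Convert discharge: 1880 mL/min = 3.133e-05 m³/s.
Darcy's law rearranged: K = Q·L / (A·Δh) = 3.133e-05 × 0.271 / (0.004657 × 0.883) = 0.002065 m/s = 178.4 m/day.

178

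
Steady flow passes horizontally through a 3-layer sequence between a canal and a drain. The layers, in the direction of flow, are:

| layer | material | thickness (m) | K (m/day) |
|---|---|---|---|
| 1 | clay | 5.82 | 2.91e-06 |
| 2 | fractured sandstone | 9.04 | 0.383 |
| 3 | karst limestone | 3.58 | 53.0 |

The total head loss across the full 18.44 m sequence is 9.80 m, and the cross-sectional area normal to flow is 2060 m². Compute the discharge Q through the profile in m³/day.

0.0101

Flow is perpendicular to layering, so the layers act in series and the equivalent K is the thickness-weighted harmonic mean.
Total thickness L = 5.82 + 9.04 + 3.58 = 18.44 m.
Σ(b_i/K_i) = 5.82/2.91e-06 + 9.04/0.383 + 3.58/53.0 = 2.000e+06 d.
K_eq = L / Σ(b_i/K_i) = 18.44 / 2.000e+06 = 9.220e-06 m/day.
Q = K_eq · A · (Δh/L) = 9.220e-06 × 2060 × (9.80/18.44) = 0.01009 m³/day.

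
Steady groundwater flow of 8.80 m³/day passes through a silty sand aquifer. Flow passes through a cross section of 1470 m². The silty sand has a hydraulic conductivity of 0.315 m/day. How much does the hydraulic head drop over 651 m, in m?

12.4

From Q = K·A·i, i = Q / (K·A) = 8.80 / (0.3150 × 1470) = 0.01900.
Head loss Δh = i · L = 0.01900 × 651 = 12.37 m.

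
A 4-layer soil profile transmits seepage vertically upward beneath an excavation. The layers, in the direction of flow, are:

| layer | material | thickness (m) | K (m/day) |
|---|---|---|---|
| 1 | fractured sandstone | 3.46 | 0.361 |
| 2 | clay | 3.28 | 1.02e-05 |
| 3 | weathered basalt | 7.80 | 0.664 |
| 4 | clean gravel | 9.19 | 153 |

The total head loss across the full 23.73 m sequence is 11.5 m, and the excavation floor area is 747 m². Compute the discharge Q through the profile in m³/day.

0.0267

Flow is perpendicular to layering, so the layers act in series and the equivalent K is the thickness-weighted harmonic mean.
Total thickness L = 3.46 + 3.28 + 7.80 + 9.19 = 23.73 m.
Σ(b_i/K_i) = 3.46/0.361 + 3.28/1.02e-05 + 7.80/0.664 + 9.19/153 = 3.216e+05 d.
K_eq = L / Σ(b_i/K_i) = 23.73 / 3.216e+05 = 7.379e-05 m/day.
Q = K_eq · A · (Δh/L) = 7.379e-05 × 747 × (11.5/23.73) = 0.02671 m³/day.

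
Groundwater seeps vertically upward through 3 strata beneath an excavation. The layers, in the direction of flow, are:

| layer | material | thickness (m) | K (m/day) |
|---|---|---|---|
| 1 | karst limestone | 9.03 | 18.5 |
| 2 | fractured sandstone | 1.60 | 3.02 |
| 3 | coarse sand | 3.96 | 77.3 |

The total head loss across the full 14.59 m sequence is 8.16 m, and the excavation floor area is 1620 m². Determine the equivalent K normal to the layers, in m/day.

13.6

Flow is perpendicular to layering, so the layers act in series and the equivalent K is the thickness-weighted harmonic mean.
Total thickness L = 9.03 + 1.60 + 3.96 = 14.59 m.
Σ(b_i/K_i) = 9.03/18.5 + 1.60/3.02 + 3.96/77.3 = 1.069 d.
K_eq = L / Σ(b_i/K_i) = 14.59 / 1.069 = 13.65 m/day.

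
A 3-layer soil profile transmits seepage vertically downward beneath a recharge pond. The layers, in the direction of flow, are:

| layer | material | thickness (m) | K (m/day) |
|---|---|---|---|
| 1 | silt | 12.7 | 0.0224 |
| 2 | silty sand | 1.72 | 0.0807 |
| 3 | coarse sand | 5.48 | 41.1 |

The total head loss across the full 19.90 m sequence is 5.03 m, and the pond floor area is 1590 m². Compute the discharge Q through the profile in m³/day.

13.6

Flow is perpendicular to layering, so the layers act in series and the equivalent K is the thickness-weighted harmonic mean.
Total thickness L = 12.7 + 1.72 + 5.48 = 19.90 m.
Σ(b_i/K_i) = 12.7/0.0224 + 1.72/0.0807 + 5.48/41.1 = 588.4 d.
K_eq = L / Σ(b_i/K_i) = 19.90 / 588.4 = 0.03382 m/day.
Q = K_eq · A · (Δh/L) = 0.03382 × 1590 × (5.03/19.90) = 13.59 m³/day.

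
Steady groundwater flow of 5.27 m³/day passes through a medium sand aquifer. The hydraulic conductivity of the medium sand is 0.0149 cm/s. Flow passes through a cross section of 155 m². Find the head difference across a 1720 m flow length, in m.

Convert K: 0.0149 cm/s × 864 = 12.87 m/day.
From Q = K·A·i, i = Q / (K·A) = 5.27 / (12.87 × 155.0) = 0.002641.
Head loss Δh = i · L = 0.002641 × 1720 = 4.543 m.

4.54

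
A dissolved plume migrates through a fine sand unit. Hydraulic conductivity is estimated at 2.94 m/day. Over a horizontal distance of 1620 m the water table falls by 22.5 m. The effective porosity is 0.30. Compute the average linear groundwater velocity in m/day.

0.136

Hydraulic gradient i = Δh / L = 22.5 / 1620 = 0.01389.
Darcy flux q = K · i = 2.940 × 0.01389 = 0.04083 m/day.
Seepage velocity v = q / n_e = 0.04083 / 0.30 = 0.1361 m/day.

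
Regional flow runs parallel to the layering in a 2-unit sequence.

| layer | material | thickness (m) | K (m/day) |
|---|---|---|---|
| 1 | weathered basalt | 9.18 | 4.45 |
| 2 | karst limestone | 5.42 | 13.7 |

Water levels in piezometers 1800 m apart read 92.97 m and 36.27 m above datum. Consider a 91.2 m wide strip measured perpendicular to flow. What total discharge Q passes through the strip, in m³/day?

Flow is parallel to layering, so each bed carries its own Darcy discharge and the transmissivities add.
Σ(K_i·b_i) = 4.45×9.18 + 13.7×5.42 = 115.1 m²/day.
Hydraulic gradient i = (92.97 − 36.27) / 1800 = 56.7 / 1800 = 0.03150.
Q = Σ(K_i·b_i) · W · i = 115.1 × 91.2 × 0.03150 = 330.7 m³/day.

331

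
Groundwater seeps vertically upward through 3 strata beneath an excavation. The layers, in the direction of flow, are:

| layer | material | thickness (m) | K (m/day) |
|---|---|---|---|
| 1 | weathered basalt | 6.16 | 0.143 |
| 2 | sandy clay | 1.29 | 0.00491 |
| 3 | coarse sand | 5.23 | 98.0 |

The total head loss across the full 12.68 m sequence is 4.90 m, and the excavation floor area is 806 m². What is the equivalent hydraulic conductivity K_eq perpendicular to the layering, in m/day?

Flow is perpendicular to layering, so the layers act in series and the equivalent K is the thickness-weighted harmonic mean.
Total thickness L = 6.16 + 1.29 + 5.23 = 12.68 m.
Σ(b_i/K_i) = 6.16/0.143 + 1.29/0.00491 + 5.23/98.0 = 305.9 d.
K_eq = L / Σ(b_i/K_i) = 12.68 / 305.9 = 0.04146 m/day.

0.0415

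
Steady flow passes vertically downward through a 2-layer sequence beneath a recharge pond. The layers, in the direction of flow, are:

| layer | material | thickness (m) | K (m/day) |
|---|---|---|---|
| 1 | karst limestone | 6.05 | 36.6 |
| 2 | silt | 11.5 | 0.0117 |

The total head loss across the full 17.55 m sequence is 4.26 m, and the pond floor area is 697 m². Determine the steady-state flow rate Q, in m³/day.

Flow is perpendicular to layering, so the layers act in series and the equivalent K is the thickness-weighted harmonic mean.
Total thickness L = 6.05 + 11.5 = 17.55 m.
Σ(b_i/K_i) = 6.05/36.6 + 11.5/0.0117 = 983.1 d.
K_eq = L / Σ(b_i/K_i) = 17.55 / 983.1 = 0.01785 m/day.
Q = K_eq · A · (Δh/L) = 0.01785 × 697 × (4.26/17.55) = 3.020 m³/day.

3.02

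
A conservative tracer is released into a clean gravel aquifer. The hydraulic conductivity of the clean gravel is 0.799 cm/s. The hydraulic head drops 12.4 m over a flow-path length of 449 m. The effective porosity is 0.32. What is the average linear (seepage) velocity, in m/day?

59.6

Convert K: 0.799 cm/s × 864 = 690.3 m/day.
Hydraulic gradient i = Δh / L = 12.4 / 449 = 0.02762.
Darcy flux q = K · i = 690.3 × 0.02762 = 19.06 m/day.
Seepage velocity v = q / n_e = 19.06 / 0.32 = 59.58 m/day.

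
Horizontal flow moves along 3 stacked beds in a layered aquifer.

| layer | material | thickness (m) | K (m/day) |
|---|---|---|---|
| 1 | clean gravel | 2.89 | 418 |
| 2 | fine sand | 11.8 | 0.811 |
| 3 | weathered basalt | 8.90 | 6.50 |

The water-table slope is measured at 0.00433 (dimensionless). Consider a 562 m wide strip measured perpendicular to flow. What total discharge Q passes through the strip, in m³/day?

Flow is parallel to layering, so each bed carries its own Darcy discharge and the transmissivities add.
Σ(K_i·b_i) = 418×2.89 + 0.811×11.8 + 6.50×8.90 = 1275 m²/day.
Hydraulic gradient i = 0.00433.
Q = Σ(K_i·b_i) · W · i = 1275 × 562 × 0.004330 = 3104 m³/day.

3100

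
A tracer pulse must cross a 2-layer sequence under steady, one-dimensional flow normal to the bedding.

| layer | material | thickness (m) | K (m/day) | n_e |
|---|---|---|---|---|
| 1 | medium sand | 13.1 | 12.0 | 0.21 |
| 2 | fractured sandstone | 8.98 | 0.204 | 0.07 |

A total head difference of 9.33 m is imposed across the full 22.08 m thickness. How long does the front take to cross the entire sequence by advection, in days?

16.3

With flow normal to the layers, continuity requires the same specific discharge q through every layer.
Σ(b_i/K_i) = 13.1/12.0 + 8.98/0.204 = 45.11 d.
q = Δh / Σ(b_i/K_i) = 9.33 / 45.11 = 0.2068 m/day.
In each layer the seepage velocity is v_i = q/n_i, so the layer transit time is t_i = b_i·n_i / q:
  layer 1 (medium sand): t_1 = 13.1 × 0.21 / 0.2068 = 13.30 d
  layer 2 (fractured sandstone): t_2 = 8.98 × 0.07 / 0.2068 = 3.039 d
Total t = Σ t_i = 16.34 days.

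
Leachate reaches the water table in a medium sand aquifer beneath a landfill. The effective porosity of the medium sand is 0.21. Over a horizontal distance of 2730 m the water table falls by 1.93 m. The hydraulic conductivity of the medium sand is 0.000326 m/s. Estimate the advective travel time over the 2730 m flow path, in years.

Convert K: 0.000326 m/s × 86400 = 28.17 m/day.
Hydraulic gradient i = Δh / L = 1.93 / 2730 = 0.0007070.
Darcy flux q = K · i = 28.17 × 0.0007070 = 0.01991 m/day.
Seepage velocity v = q / n_e = 0.01991 / 0.21 = 0.09482 m/day.
Travel time t = L / v = 2730 / 0.09482 = 28791 days = 78.83 years.

78.8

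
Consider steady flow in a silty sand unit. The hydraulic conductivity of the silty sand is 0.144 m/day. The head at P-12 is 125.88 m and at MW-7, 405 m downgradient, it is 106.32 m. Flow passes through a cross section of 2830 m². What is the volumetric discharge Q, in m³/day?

Hydraulic gradient i = (125.88 − 106.32) / 405 = 19.56 / 405 = 0.04830.
Darcy's law: Q = K · A · i = 0.1440 × 2830 × 0.04830 = 19.68 m³/day.

19.7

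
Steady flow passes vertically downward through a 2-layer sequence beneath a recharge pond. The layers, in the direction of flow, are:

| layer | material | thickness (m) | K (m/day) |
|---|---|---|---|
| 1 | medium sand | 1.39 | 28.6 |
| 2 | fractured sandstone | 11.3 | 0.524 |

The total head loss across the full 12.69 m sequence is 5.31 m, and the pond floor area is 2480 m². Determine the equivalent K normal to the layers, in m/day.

0.587

Flow is perpendicular to layering, so the layers act in series and the equivalent K is the thickness-weighted harmonic mean.
Total thickness L = 1.39 + 11.3 = 12.69 m.
Σ(b_i/K_i) = 1.39/28.6 + 11.3/0.524 = 21.61 d.
K_eq = L / Σ(b_i/K_i) = 12.69 / 21.61 = 0.5871 m/day.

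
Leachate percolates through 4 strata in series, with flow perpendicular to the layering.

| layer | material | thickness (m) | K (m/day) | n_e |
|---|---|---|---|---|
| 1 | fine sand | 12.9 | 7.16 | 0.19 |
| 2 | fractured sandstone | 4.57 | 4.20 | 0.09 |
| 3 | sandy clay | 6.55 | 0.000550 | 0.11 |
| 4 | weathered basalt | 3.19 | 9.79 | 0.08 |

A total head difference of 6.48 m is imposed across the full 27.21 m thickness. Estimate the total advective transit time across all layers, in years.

With flow normal to the layers, continuity requires the same specific discharge q through every layer.
Σ(b_i/K_i) = 12.9/7.16 + 4.57/4.20 + 6.55/0.000550 + 3.19/9.79 = 11912 d.
q = Δh / Σ(b_i/K_i) = 6.48 / 11912 = 0.0005440 m/day.
In each layer the seepage velocity is v_i = q/n_i, so the layer transit time is t_i = b_i·n_i / q:
  layer 1 (fine sand): t_1 = 12.9 × 0.19 / 0.0005440 = 4506 d
  layer 2 (fractured sandstone): t_2 = 4.57 × 0.09 / 0.0005440 = 756.1 d
  layer 3 (sandy clay): t_3 = 6.55 × 0.11 / 0.0005440 = 1325 d
  layer 4 (weathered basalt): t_4 = 3.19 × 0.08 / 0.0005440 = 469.1 d
Total t = Σ t_i = 7055 days = 19.32 years.

19.3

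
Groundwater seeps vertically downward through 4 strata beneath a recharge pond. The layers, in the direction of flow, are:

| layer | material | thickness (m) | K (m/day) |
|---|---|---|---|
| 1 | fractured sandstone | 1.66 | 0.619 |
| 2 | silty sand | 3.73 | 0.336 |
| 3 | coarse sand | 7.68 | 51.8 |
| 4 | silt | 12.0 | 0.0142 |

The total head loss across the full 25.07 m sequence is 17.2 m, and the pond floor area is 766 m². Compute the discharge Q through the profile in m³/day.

15.3

Flow is perpendicular to layering, so the layers act in series and the equivalent K is the thickness-weighted harmonic mean.
Total thickness L = 1.66 + 3.73 + 7.68 + 12.0 = 25.07 m.
Σ(b_i/K_i) = 1.66/0.619 + 3.73/0.336 + 7.68/51.8 + 12.0/0.0142 = 859.0 d.
K_eq = L / Σ(b_i/K_i) = 25.07 / 859.0 = 0.02919 m/day.
Q = K_eq · A · (Δh/L) = 0.02919 × 766 × (17.2/25.07) = 15.34 m³/day.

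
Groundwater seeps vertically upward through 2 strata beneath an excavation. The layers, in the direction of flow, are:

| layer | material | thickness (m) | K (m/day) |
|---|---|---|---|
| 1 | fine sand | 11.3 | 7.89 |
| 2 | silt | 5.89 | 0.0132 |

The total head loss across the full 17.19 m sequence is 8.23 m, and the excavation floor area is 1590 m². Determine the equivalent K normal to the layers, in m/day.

0.0384

Flow is perpendicular to layering, so the layers act in series and the equivalent K is the thickness-weighted harmonic mean.
Total thickness L = 11.3 + 5.89 = 17.19 m.
Σ(b_i/K_i) = 11.3/7.89 + 5.89/0.0132 = 447.6 d.
K_eq = L / Σ(b_i/K_i) = 17.19 / 447.6 = 0.03840 m/day.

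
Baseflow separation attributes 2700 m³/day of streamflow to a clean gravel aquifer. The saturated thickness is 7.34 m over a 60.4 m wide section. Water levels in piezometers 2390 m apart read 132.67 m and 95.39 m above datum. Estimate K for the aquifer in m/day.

Cross-sectional area A = 60.4 × 7.34 = 443.3 m².
Hydraulic gradient i = (132.67 − 95.39) / 2390 = 37.28 / 2390 = 0.01560.
From Q = K·A·i, K = Q / (A·i) = 2700 / (443.3 × 0.01560) = 390.4 m/day.

390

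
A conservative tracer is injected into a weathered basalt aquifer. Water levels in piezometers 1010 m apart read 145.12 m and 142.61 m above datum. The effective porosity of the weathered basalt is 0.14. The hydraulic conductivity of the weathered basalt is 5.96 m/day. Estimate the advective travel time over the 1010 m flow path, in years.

Hydraulic gradient i = (145.12 − 142.61) / 1010 = 2.51 / 1010 = 0.002485.
Darcy flux q = K · i = 5.960 × 0.002485 = 0.01481 m/day.
Seepage velocity v = q / n_e = 0.01481 / 0.14 = 0.1058 m/day.
Travel time t = L / v = 1010 / 0.1058 = 9547 days = 26.14 years.

26.1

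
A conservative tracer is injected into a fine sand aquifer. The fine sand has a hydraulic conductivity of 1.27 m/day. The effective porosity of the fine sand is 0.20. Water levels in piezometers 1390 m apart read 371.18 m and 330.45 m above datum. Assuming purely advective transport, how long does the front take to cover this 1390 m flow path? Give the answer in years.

Hydraulic gradient i = (371.18 − 330.45) / 1390 = 40.73 / 1390 = 0.02930.
Darcy flux q = K · i = 1.270 × 0.02930 = 0.03721 m/day.
Seepage velocity v = q / n_e = 0.03721 / 0.20 = 0.1861 m/day.
Travel time t = L / v = 1390 / 0.1861 = 7470 days = 20.45 years.

20.5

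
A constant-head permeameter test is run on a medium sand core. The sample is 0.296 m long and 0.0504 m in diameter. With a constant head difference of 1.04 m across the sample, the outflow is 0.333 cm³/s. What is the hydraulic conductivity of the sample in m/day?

Cross-sectional area A = π·(d/2)² = π × (0.0504/2)² = 0.001995 m².
Convert discharge: 0.333 cm³/s = 3.330e-07 m³/s.
Darcy's law rearranged: K = Q·L / (A·Δh) = 3.330e-07 × 0.296 / (0.001995 × 1.04) = 4.751e-05 m/s = 4.105 m/day.

4.10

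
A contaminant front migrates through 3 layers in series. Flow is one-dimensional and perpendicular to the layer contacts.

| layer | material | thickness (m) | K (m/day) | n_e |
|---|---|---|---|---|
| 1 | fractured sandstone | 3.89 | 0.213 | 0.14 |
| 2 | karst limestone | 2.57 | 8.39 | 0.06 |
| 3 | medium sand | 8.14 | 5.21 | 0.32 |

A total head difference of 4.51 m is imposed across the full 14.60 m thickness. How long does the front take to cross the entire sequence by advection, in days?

14.7

With flow normal to the layers, continuity requires the same specific discharge q through every layer.
Σ(b_i/K_i) = 3.89/0.213 + 2.57/8.39 + 8.14/5.21 = 20.13 d.
q = Δh / Σ(b_i/K_i) = 4.51 / 20.13 = 0.2240 m/day.
In each layer the seepage velocity is v_i = q/n_i, so the layer transit time is t_i = b_i·n_i / q:
  layer 1 (fractured sandstone): t_1 = 3.89 × 0.14 / 0.2240 = 2.431 d
  layer 2 (karst limestone): t_2 = 2.57 × 0.06 / 0.2240 = 0.6883 d
  layer 3 (medium sand): t_3 = 8.14 × 0.32 / 0.2240 = 11.63 d
Total t = Σ t_i = 14.75 days.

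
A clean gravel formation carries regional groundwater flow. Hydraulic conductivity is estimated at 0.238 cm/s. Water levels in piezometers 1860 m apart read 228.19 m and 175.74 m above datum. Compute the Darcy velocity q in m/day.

Convert K: 0.238 cm/s × 864 = 205.6 m/day.
Hydraulic gradient i = (228.19 − 175.74) / 1860 = 52.45 / 1860 = 0.02820.
Specific discharge q = K · i = 205.6 × 0.02820 = 5.799 m/day.

5.80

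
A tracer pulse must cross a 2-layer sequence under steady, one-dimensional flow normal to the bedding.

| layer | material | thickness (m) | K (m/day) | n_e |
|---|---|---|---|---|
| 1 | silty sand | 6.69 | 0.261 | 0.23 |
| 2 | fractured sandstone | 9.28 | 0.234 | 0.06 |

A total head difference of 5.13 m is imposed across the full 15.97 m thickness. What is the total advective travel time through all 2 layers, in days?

With flow normal to the layers, continuity requires the same specific discharge q through every layer.
Σ(b_i/K_i) = 6.69/0.261 + 9.28/0.234 = 65.29 d.
q = Δh / Σ(b_i/K_i) = 5.13 / 65.29 = 0.07857 m/day.
In each layer the seepage velocity is v_i = q/n_i, so the layer transit time is t_i = b_i·n_i / q:
  layer 1 (silty sand): t_1 = 6.69 × 0.23 / 0.07857 = 19.58 d
  layer 2 (fractured sandstone): t_2 = 9.28 × 0.06 / 0.07857 = 7.086 d
Total t = Σ t_i = 26.67 days.

26.7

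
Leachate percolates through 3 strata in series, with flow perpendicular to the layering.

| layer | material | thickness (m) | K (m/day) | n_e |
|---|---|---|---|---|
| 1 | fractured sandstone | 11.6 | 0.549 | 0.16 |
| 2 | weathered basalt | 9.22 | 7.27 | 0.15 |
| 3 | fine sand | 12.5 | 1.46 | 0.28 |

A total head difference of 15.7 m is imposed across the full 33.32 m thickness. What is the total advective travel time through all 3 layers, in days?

13.3

With flow normal to the layers, continuity requires the same specific discharge q through every layer.
Σ(b_i/K_i) = 11.6/0.549 + 9.22/7.27 + 12.5/1.46 = 30.96 d.
q = Δh / Σ(b_i/K_i) = 15.7 / 30.96 = 0.5071 m/day.
In each layer the seepage velocity is v_i = q/n_i, so the layer transit time is t_i = b_i·n_i / q:
  layer 1 (fractured sandstone): t_1 = 11.6 × 0.16 / 0.5071 = 3.660 d
  layer 2 (weathered basalt): t_2 = 9.22 × 0.15 / 0.5071 = 2.727 d
  layer 3 (fine sand): t_3 = 12.5 × 0.28 / 0.5071 = 6.902 d
Total t = Σ t_i = 13.29 days.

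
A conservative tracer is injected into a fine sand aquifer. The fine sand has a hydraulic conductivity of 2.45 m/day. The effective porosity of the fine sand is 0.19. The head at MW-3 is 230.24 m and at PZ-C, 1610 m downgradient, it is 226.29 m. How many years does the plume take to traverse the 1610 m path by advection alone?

Hydraulic gradient i = (230.24 − 226.29) / 1610 = 3.95 / 1610 = 0.002453.
Darcy flux q = K · i = 2.450 × 0.002453 = 0.006011 m/day.
Seepage velocity v = q / n_e = 0.006011 / 0.19 = 0.03164 m/day.
Travel time t = L / v = 1610 / 0.03164 = 50891 days = 139.3 years.

139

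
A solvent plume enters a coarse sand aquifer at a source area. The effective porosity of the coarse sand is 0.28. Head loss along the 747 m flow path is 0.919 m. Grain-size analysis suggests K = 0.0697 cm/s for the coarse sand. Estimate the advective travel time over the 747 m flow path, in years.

7.73

Convert K: 0.0697 cm/s × 864 = 60.22 m/day.
Hydraulic gradient i = Δh / L = 0.919 / 747 = 0.001230.
Darcy flux q = K · i = 60.22 × 0.001230 = 0.07409 m/day.
Seepage velocity v = q / n_e = 0.07409 / 0.28 = 0.2646 m/day.
Travel time t = L / v = 747 / 0.2646 = 2823 days = 7.729 years.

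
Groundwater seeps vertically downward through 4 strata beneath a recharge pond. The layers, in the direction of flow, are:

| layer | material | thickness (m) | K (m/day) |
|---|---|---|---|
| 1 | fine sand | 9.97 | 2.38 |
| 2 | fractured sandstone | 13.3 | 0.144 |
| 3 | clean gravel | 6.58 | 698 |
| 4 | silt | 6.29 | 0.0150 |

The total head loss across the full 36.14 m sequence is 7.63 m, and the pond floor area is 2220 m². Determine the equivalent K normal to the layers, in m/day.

Flow is perpendicular to layering, so the layers act in series and the equivalent K is the thickness-weighted harmonic mean.
Total thickness L = 9.97 + 13.3 + 6.58 + 6.29 = 36.14 m.
Σ(b_i/K_i) = 9.97/2.38 + 13.3/0.144 + 6.58/698 + 6.29/0.0150 = 515.9 d.
K_eq = L / Σ(b_i/K_i) = 36.14 / 515.9 = 0.07005 m/day.

0.0701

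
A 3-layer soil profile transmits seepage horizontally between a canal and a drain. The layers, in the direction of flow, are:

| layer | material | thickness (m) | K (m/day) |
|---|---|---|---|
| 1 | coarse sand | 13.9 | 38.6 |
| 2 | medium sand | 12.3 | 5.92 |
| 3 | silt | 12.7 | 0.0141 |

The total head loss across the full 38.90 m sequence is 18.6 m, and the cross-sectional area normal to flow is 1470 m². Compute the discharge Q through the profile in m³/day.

Flow is perpendicular to layering, so the layers act in series and the equivalent K is the thickness-weighted harmonic mean.
Total thickness L = 13.9 + 12.3 + 12.7 = 38.90 m.
Σ(b_i/K_i) = 13.9/38.6 + 12.3/5.92 + 12.7/0.0141 = 903.1 d.
K_eq = L / Σ(b_i/K_i) = 38.90 / 903.1 = 0.04307 m/day.
Q = K_eq · A · (Δh/L) = 0.04307 × 1470 × (18.6/38.90) = 30.27 m³/day.

30.3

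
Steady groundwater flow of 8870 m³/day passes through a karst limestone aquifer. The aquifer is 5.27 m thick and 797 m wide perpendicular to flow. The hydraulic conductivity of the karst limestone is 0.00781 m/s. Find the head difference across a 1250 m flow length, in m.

Convert K: 0.00781 m/s × 86400 = 674.8 m/day.
Cross-sectional area A = 797 × 5.27 = 4200 m².
From Q = K·A·i, i = Q / (K·A) = 8870 / (674.8 × 4200) = 0.003130.
Head loss Δh = i · L = 0.003130 × 1250 = 3.912 m.

3.91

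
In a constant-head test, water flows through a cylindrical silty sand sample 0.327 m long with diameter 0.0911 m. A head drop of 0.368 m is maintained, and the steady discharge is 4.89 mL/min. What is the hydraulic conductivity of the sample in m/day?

0.960

Cross-sectional area A = π·(d/2)² = π × (0.0911/2)² = 0.006518 m².
Convert discharge: 4.89 mL/min = 8.150e-08 m³/s.
Darcy's law rearranged: K = Q·L / (A·Δh) = 8.150e-08 × 0.327 / (0.006518 × 0.368) = 1.111e-05 m/s = 0.9599 m/day.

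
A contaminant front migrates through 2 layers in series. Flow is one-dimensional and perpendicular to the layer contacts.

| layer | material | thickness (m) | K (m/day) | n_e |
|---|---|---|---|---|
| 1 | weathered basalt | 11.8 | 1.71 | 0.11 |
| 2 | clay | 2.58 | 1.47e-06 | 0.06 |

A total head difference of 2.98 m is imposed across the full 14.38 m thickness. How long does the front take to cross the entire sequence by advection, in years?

With flow normal to the layers, continuity requires the same specific discharge q through every layer.
Σ(b_i/K_i) = 11.8/1.71 + 2.58/1.47e-06 = 1.755e+06 d.
q = Δh / Σ(b_i/K_i) = 2.98 / 1.755e+06 = 1.698e-06 m/day.
In each layer the seepage velocity is v_i = q/n_i, so the layer transit time is t_i = b_i·n_i / q:
  layer 1 (weathered basalt): t_1 = 11.8 × 0.11 / 1.698e-06 = 7.645e+05 d
  layer 2 (clay): t_2 = 2.58 × 0.06 / 1.698e-06 = 91171 d
Total t = Σ t_i = 8.556e+05 days = 2343 years.

2340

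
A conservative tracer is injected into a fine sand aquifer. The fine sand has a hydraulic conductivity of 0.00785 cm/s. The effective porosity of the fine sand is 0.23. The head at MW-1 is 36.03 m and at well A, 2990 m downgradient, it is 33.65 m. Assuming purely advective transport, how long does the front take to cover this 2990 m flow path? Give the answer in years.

Convert K: 0.00785 cm/s × 864 = 6.782 m/day.
Hydraulic gradient i = (36.03 − 33.65) / 2990 = 2.38 / 2990 = 0.0007960.
Darcy flux q = K · i = 6.782 × 0.0007960 = 0.005399 m/day.
Seepage velocity v = q / n_e = 0.005399 / 0.23 = 0.02347 m/day.
Travel time t = L / v = 2990 / 0.02347 = 1.274e+05 days = 348.8 years.

349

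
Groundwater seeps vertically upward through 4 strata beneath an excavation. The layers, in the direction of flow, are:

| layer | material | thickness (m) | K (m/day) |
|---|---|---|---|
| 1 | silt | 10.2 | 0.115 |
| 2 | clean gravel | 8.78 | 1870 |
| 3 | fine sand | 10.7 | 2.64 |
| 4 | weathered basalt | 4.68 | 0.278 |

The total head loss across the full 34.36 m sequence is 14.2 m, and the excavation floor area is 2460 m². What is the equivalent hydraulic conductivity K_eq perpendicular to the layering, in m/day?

0.314

Flow is perpendicular to layering, so the layers act in series and the equivalent K is the thickness-weighted harmonic mean.
Total thickness L = 10.2 + 8.78 + 10.7 + 4.68 = 34.36 m.
Σ(b_i/K_i) = 10.2/0.115 + 8.78/1870 + 10.7/2.64 + 4.68/0.278 = 109.6 d.
K_eq = L / Σ(b_i/K_i) = 34.36 / 109.6 = 0.3135 m/day.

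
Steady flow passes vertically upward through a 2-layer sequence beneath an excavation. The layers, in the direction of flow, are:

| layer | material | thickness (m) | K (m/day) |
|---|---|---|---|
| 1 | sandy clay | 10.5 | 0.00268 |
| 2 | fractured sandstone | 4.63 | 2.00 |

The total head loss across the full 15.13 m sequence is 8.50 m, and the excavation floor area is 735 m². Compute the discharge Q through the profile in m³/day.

1.59

Flow is perpendicular to layering, so the layers act in series and the equivalent K is the thickness-weighted harmonic mean.
Total thickness L = 10.5 + 4.63 = 15.13 m.
Σ(b_i/K_i) = 10.5/0.00268 + 4.63/2.00 = 3920 d.
K_eq = L / Σ(b_i/K_i) = 15.13 / 3920 = 0.003859 m/day.
Q = K_eq · A · (Δh/L) = 0.003859 × 735 × (8.50/15.13) = 1.594 m³/day.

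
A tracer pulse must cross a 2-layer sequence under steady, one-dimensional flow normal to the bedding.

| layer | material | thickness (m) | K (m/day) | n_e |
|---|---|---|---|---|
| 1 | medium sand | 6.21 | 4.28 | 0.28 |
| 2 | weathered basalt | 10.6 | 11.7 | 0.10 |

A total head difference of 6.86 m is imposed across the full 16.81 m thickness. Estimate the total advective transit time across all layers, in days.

0.962

With flow normal to the layers, continuity requires the same specific discharge q through every layer.
Σ(b_i/K_i) = 6.21/4.28 + 10.6/11.7 = 2.357 d.
q = Δh / Σ(b_i/K_i) = 6.86 / 2.357 = 2.911 m/day.
In each layer the seepage velocity is v_i = q/n_i, so the layer transit time is t_i = b_i·n_i / q:
  layer 1 (medium sand): t_1 = 6.21 × 0.28 / 2.911 = 0.5974 d
  layer 2 (weathered basalt): t_2 = 10.6 × 0.10 / 2.911 = 0.3642 d
Total t = Σ t_i = 0.9616 days.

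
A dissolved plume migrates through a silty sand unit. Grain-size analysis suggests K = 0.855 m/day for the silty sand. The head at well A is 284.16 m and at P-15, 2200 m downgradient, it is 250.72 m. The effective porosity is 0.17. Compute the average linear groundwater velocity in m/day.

Hydraulic gradient i = (284.16 − 250.72) / 2200 = 33.44 / 2200 = 0.01520.
Darcy flux q = K · i = 0.8550 × 0.01520 = 0.01300 m/day.
Seepage velocity v = q / n_e = 0.01300 / 0.17 = 0.07645 m/day.

0.0764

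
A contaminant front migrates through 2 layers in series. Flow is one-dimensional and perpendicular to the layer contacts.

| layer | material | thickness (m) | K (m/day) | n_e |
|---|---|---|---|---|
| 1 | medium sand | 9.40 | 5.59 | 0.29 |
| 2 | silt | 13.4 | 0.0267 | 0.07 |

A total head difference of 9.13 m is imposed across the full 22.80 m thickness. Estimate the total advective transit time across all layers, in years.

With flow normal to the layers, continuity requires the same specific discharge q through every layer.
Σ(b_i/K_i) = 9.40/5.59 + 13.4/0.0267 = 503.6 d.
q = Δh / Σ(b_i/K_i) = 9.13 / 503.6 = 0.01813 m/day.
In each layer the seepage velocity is v_i = q/n_i, so the layer transit time is t_i = b_i·n_i / q:
  layer 1 (medium sand): t_1 = 9.40 × 0.29 / 0.01813 = 150.3 d
  layer 2 (silt): t_2 = 13.4 × 0.07 / 0.01813 = 51.73 d
Total t = Σ t_i = 202.1 days = 0.5533 years.

0.553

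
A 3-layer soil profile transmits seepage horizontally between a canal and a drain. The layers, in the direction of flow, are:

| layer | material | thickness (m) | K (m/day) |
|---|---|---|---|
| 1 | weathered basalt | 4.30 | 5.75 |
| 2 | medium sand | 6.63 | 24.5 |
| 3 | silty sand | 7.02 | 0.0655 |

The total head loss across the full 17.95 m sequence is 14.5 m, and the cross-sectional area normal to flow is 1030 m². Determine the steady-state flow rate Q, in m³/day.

138

Flow is perpendicular to layering, so the layers act in series and the equivalent K is the thickness-weighted harmonic mean.
Total thickness L = 4.30 + 6.63 + 7.02 = 17.95 m.
Σ(b_i/K_i) = 4.30/5.75 + 6.63/24.5 + 7.02/0.0655 = 108.2 d.
K_eq = L / Σ(b_i/K_i) = 17.95 / 108.2 = 0.1659 m/day.
Q = K_eq · A · (Δh/L) = 0.1659 × 1030 × (14.5/17.95) = 138.0 m³/day.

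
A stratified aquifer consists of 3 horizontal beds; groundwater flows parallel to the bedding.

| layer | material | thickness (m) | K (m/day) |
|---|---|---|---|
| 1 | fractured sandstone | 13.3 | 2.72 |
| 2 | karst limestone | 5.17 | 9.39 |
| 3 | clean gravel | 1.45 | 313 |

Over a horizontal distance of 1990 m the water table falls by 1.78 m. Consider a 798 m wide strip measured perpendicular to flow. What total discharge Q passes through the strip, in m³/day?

384

Flow is parallel to layering, so each bed carries its own Darcy discharge and the transmissivities add.
Σ(K_i·b_i) = 2.72×13.3 + 9.39×5.17 + 313×1.45 = 538.6 m²/day.
Hydraulic gradient i = Δh / L = 1.78 / 1990 = 0.0008945.
Q = Σ(K_i·b_i) · W · i = 538.6 × 798 × 0.0008945 = 384.4 m³/day.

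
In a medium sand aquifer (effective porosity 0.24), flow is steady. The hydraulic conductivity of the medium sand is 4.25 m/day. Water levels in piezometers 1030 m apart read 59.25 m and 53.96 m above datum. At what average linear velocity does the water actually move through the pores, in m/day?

Hydraulic gradient i = (59.25 − 53.96) / 1030 = 5.29 / 1030 = 0.005136.
Darcy flux q = K · i = 4.250 × 0.005136 = 0.02183 m/day.
Seepage velocity v = q / n_e = 0.02183 / 0.24 = 0.09095 m/day.

0.0909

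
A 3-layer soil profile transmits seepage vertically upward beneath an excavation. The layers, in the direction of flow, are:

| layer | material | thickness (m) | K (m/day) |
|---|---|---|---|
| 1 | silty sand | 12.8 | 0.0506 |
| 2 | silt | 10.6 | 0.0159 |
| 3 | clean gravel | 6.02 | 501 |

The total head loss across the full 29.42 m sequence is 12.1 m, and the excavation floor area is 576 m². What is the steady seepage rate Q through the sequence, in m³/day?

7.58

Flow is perpendicular to layering, so the layers act in series and the equivalent K is the thickness-weighted harmonic mean.
Total thickness L = 12.8 + 10.6 + 6.02 = 29.42 m.
Σ(b_i/K_i) = 12.8/0.0506 + 10.6/0.0159 + 6.02/501 = 919.6 d.
K_eq = L / Σ(b_i/K_i) = 29.42 / 919.6 = 0.03199 m/day.
Q = K_eq · A · (Δh/L) = 0.03199 × 576 × (12.1/29.42) = 7.579 m³/day.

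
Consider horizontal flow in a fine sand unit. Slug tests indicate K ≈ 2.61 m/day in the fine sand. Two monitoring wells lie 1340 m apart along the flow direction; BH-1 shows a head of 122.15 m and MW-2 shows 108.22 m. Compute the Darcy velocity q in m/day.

Hydraulic gradient i = (122.15 − 108.22) / 1340 = 13.93 / 1340 = 0.01040.
Specific discharge q = K · i = 2.610 × 0.01040 = 0.02713 m/day.

0.0271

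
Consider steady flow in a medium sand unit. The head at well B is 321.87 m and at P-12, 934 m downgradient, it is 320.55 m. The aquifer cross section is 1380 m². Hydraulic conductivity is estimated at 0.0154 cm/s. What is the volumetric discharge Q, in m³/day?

Convert K: 0.0154 cm/s × 864 = 13.31 m/day.
Hydraulic gradient i = (321.87 − 320.55) / 934 = 1.32 / 934 = 0.001413.
Darcy's law: Q = K · A · i = 13.31 × 1380 × 0.001413 = 25.95 m³/day.

26.0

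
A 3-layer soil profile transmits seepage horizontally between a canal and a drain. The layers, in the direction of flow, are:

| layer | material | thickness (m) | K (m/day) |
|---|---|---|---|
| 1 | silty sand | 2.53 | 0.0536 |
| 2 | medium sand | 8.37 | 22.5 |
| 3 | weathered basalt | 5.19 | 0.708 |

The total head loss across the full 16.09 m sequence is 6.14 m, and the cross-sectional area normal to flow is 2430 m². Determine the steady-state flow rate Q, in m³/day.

Flow is perpendicular to layering, so the layers act in series and the equivalent K is the thickness-weighted harmonic mean.
Total thickness L = 2.53 + 8.37 + 5.19 = 16.09 m.
Σ(b_i/K_i) = 2.53/0.0536 + 8.37/22.5 + 5.19/0.708 = 54.90 d.
K_eq = L / Σ(b_i/K_i) = 16.09 / 54.90 = 0.2931 m/day.
Q = K_eq · A · (Δh/L) = 0.2931 × 2430 × (6.14/16.09) = 271.8 m³/day.

272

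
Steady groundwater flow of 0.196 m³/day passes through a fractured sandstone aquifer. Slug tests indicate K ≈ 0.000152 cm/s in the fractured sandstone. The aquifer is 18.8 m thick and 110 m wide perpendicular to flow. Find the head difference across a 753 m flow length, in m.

Convert K: 0.000152 cm/s × 864 = 0.1313 m/day.
Cross-sectional area A = 110 × 18.8 = 2068 m².
From Q = K·A·i, i = Q / (K·A) = 0.196 / (0.1313 × 2068) = 0.0007217.
Head loss Δh = i · L = 0.0007217 × 753 = 0.5434 m.

0.543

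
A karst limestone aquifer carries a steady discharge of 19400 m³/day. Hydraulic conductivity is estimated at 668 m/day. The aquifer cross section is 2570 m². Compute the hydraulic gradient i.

0.0113

From Q = K·A·i, i = Q / (K·A) = 19400 / (668.0 × 2570) = 0.01130.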